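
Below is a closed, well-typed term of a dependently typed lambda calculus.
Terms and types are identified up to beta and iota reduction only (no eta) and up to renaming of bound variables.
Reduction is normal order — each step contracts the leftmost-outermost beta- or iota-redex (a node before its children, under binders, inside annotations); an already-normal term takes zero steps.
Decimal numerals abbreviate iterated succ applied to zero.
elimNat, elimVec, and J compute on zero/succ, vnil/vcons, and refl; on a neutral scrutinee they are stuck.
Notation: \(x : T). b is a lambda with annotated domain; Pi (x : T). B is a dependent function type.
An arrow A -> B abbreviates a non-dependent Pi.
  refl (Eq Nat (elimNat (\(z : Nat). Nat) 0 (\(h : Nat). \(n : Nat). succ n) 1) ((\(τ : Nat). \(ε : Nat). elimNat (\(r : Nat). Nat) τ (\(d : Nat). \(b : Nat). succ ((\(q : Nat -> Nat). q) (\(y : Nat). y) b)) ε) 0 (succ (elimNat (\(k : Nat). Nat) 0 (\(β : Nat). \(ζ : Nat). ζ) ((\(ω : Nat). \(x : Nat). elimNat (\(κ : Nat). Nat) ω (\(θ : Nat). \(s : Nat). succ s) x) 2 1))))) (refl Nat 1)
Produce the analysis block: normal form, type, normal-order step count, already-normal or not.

resulting normal form:
  refl (Eq Nat 1 1) (refl Nat 1)
the term's type:
  Eq (Eq Nat 1 1) (refl Nat 1) (refl Nat 1)
normal-order step count: 30
started in normal form: no
first redex: an elimNat iota-redex


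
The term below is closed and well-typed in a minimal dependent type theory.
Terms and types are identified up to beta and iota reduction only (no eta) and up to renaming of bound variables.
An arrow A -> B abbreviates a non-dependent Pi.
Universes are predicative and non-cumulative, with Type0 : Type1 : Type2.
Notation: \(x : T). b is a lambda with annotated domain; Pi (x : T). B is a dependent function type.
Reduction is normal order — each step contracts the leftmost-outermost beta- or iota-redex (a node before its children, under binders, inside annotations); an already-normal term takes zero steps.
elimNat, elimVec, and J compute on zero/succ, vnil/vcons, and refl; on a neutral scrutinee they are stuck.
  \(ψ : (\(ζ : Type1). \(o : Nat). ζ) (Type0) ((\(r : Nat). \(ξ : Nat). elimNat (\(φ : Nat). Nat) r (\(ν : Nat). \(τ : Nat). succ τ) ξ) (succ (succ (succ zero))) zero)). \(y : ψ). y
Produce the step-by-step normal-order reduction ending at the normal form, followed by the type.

reduction (normal order):
  \(ψ : (\(ζ : Type1). \(o : Nat). ζ) (Type0) ((\(r : Nat). \(ξ : Nat). elimNat (\(φ : Nat). Nat) r (\(ν : Nat). \(τ : Nat). succ τ) ξ) (succ (succ (succ zero))) zero)). \(y : ψ). y
  ~> \(ψ : (\(ζ : Nat). Type0) ((\(o : Nat). \(r : Nat). elimNat (\(ξ : Nat). Nat) o (\(φ : Nat). \(ν : Nat). succ ν) r) (succ (succ (succ zero))) zero)). \(τ : ψ). τ
  ~> \(ψ : Type0). \(ζ : ψ). ζ
type:
  Pi (ψ : Type0). ψ -> ψ


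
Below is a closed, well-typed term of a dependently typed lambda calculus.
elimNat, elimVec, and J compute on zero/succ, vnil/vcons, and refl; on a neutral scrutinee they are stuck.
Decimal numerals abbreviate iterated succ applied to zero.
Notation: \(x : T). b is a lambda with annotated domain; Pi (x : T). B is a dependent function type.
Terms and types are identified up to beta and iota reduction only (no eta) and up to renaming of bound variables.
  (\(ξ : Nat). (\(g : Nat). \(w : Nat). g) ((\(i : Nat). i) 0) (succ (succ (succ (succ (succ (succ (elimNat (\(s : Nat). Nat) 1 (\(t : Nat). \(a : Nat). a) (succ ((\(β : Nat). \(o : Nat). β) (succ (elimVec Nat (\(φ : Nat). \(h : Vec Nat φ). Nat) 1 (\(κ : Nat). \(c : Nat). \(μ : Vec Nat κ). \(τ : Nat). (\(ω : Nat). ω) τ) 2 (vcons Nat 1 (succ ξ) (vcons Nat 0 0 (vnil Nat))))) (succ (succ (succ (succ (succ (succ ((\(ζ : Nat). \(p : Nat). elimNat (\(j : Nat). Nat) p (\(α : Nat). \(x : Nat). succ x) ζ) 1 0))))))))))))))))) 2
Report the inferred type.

the term's type:
  Nat


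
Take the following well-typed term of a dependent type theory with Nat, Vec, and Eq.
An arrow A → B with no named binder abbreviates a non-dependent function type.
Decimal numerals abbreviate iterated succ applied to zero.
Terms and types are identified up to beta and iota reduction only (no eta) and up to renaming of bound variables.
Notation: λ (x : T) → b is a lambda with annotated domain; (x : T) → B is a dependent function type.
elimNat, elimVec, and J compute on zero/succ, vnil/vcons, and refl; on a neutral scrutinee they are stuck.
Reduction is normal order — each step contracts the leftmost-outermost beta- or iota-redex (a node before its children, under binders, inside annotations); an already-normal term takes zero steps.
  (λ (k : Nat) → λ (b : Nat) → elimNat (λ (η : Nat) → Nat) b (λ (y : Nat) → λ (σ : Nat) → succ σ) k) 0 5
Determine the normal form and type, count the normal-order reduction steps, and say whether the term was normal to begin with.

reduced normal form:
  5
inferred type:
  Nat
steps to reach normal form (normal order): 3
term was already normal: no
first contracted redex: a beta-redex


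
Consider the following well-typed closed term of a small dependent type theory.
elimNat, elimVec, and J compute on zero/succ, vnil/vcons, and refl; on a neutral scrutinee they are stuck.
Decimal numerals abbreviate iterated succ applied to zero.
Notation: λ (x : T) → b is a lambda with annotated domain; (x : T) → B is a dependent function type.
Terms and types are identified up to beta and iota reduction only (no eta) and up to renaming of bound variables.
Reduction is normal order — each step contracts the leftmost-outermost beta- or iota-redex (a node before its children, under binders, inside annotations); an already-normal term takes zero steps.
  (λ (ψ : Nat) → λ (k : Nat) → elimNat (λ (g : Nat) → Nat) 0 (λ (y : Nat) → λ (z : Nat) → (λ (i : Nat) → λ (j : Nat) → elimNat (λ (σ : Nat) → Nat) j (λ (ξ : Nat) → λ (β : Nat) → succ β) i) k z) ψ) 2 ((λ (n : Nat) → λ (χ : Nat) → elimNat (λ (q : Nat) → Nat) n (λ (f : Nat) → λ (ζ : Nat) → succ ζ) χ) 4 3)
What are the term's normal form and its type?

reduced normal form:
  14
inferred type:
  Nat


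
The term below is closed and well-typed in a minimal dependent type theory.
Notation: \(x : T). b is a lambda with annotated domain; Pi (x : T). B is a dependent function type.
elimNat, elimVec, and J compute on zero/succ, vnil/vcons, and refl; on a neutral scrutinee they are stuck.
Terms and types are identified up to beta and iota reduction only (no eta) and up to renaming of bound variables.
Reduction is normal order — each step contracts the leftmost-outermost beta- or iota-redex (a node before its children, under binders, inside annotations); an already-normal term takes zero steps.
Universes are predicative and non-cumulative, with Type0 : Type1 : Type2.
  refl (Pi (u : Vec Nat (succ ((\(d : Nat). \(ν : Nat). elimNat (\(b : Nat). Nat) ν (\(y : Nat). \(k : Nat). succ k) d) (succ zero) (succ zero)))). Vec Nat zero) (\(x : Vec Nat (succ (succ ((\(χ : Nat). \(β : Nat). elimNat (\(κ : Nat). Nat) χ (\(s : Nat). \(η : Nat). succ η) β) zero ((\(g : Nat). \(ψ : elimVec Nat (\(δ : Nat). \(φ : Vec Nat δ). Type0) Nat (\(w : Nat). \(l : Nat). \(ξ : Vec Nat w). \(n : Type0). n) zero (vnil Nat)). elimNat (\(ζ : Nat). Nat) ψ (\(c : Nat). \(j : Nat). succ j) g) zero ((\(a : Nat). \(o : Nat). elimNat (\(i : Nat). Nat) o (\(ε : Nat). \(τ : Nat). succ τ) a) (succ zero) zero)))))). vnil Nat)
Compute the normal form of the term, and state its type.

normal form:
  refl (Pi (u : Vec Nat (succ (succ (succ zero)))). Vec Nat zero) (\(d : Vec Nat (succ (succ (succ zero)))). vnil Nat)
type:
  Eq (Pi (u : Vec Nat (succ (succ (succ zero)))). Vec Nat zero) (\(d : Vec Nat (succ (succ (succ zero)))). vnil Nat) (\(ν : Vec Nat (succ (succ (succ zero)))). vnil Nat)


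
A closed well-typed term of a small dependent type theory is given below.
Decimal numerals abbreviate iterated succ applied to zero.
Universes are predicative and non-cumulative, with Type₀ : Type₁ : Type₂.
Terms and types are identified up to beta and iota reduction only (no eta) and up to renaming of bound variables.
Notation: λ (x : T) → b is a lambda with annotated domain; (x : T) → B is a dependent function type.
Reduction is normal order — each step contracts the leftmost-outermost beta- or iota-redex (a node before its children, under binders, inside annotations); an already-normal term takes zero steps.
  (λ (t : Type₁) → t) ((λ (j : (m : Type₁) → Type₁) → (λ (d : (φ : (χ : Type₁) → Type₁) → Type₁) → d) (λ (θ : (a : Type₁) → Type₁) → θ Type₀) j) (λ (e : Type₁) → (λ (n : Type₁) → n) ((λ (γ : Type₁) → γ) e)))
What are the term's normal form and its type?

resulting normal form:
  Type₀
the term's type:
  Type₁
observation: the first redex contracted is a beta-redex; the normal form is reached in 7 normal-order steps.


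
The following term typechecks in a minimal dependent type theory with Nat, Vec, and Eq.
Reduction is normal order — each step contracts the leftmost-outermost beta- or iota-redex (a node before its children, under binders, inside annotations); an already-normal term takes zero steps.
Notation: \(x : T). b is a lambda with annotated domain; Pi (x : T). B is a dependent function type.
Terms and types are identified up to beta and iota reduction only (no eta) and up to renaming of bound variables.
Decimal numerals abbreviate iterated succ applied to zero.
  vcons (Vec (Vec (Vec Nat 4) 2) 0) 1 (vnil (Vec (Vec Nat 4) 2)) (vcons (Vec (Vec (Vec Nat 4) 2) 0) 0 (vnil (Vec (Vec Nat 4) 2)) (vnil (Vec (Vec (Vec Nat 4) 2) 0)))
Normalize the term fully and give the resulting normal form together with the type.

normal form:
  vcons (Vec (Vec (Vec Nat 4) 2) 0) 1 (vnil (Vec (Vec Nat 4) 2)) (vcons (Vec (Vec (Vec Nat 4) 2) 0) 0 (vnil (Vec (Vec Nat 4) 2)) (vnil (Vec (Vec (Vec Nat 4) 2) 0)))
the term's type:
  Vec (Vec (Vec (Vec Nat 4) 2) 0) 2
observation: no redex remains anywhere in the term; it is its own normal form.


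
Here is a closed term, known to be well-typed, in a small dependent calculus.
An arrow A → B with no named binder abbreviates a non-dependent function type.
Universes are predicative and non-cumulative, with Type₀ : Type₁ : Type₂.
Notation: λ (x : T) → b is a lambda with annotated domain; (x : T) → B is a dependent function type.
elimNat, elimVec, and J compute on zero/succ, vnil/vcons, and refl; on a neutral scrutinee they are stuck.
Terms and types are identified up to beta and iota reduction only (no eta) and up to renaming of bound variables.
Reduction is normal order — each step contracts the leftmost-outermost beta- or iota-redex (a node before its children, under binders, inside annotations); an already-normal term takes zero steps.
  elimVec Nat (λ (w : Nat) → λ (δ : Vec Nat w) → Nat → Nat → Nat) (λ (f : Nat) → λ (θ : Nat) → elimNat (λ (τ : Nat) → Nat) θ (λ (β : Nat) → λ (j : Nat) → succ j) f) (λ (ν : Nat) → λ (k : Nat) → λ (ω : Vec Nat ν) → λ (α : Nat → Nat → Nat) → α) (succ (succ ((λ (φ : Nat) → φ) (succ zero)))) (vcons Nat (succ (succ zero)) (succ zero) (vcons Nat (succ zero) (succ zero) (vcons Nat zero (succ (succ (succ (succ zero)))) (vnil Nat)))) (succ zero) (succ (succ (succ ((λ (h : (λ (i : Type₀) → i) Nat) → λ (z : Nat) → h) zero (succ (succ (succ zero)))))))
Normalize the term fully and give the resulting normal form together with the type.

resulting normal form:
  succ (succ (succ (succ zero)))
the term's type:
  Nat


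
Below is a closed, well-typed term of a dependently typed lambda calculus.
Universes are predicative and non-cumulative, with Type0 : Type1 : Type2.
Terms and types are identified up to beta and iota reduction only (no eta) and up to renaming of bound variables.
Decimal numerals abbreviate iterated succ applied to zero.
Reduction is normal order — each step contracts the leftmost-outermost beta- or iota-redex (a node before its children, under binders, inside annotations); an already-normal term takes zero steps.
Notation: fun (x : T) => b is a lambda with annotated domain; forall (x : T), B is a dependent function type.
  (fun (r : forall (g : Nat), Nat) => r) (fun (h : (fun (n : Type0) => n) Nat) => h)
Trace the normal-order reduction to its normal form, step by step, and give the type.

normal-order reduction sequence:
  (fun (r : forall (g : Nat), Nat) => r) (fun (h : (fun (n : Type0) => n) Nat) => h)
  ~> fun (r : (fun (g : Type0) => g) Nat) => r
  ~> fun (r : Nat) => r
type:
  forall (r : Nat), Nat


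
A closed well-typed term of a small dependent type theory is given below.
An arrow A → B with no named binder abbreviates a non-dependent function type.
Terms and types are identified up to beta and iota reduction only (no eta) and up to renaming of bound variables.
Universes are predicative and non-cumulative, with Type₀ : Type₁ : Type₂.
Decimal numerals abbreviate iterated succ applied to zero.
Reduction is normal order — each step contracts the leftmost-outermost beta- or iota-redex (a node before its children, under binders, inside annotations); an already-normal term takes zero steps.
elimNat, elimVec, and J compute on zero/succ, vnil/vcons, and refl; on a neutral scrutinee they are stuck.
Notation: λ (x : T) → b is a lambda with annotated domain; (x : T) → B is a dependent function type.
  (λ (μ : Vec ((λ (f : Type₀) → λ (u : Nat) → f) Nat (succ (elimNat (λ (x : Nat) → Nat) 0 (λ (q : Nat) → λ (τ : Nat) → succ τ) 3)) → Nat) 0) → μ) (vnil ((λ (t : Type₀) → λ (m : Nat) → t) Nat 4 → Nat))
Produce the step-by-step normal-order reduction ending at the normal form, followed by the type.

reduction (normal order):
  (λ (μ : Vec ((λ (f : Type₀) → λ (u : Nat) → f) Nat (succ (elimNat (λ (x : Nat) → Nat) 0 (λ (q : Nat) → λ (τ : Nat) → succ τ) 3)) → Nat) 0) → μ) (vnil ((λ (t : Type₀) → λ (m : Nat) → t) Nat 4 → Nat))
  ~> vnil ((λ (μ : Type₀) → λ (f : Nat) → μ) Nat 4 → Nat)
  ~> vnil ((λ (μ : Nat) → Nat) 4 → Nat)
  ~> vnil (Nat → Nat)
the term's type:
  Vec (Nat → Nat) 0


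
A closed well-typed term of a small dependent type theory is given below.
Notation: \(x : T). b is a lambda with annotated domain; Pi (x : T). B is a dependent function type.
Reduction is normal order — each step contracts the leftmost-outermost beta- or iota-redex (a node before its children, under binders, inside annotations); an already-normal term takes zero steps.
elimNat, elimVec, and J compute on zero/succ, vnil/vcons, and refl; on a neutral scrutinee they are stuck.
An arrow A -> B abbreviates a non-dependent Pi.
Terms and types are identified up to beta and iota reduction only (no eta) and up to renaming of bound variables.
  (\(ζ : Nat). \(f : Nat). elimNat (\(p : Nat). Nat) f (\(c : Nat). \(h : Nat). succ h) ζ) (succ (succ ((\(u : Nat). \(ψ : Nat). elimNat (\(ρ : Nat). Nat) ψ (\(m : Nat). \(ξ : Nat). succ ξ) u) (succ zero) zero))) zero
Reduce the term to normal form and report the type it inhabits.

resulting normal form:
  succ (succ (succ zero))
inferred type:
  Nat


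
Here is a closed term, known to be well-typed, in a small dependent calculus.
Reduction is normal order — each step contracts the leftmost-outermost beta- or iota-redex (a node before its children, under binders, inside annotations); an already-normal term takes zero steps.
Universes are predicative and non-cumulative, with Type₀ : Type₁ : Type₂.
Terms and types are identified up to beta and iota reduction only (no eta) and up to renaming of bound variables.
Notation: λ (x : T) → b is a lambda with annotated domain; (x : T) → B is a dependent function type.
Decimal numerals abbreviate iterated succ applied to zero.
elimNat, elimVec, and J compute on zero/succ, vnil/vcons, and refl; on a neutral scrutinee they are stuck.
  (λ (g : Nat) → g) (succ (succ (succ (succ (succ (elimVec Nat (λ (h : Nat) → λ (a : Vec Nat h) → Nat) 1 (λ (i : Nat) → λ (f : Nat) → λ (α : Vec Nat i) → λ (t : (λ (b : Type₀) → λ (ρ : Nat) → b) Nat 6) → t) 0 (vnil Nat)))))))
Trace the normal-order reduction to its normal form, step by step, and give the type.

reduction (normal order):
  (λ (g : Nat) → g) (succ (succ (succ (succ (succ (elimVec Nat (λ (h : Nat) → λ (a : Vec Nat h) → Nat) 1 (λ (i : Nat) → λ (f : Nat) → λ (α : Vec Nat i) → λ (t : (λ (b : Type₀) → λ (ρ : Nat) → b) Nat 6) → t) 0 (vnil Nat)))))))
  ~> succ (succ (succ (succ (succ (elimVec Nat (λ (g : Nat) → λ (h : Vec Nat g) → Nat) 1 (λ (a : Nat) → λ (i : Nat) → λ (f : Vec Nat a) → λ (α : (λ (t : Type₀) → λ (b : Nat) → t) Nat 6) → α) 0 (vnil Nat))))))
  ~> 6
type:
  Nat


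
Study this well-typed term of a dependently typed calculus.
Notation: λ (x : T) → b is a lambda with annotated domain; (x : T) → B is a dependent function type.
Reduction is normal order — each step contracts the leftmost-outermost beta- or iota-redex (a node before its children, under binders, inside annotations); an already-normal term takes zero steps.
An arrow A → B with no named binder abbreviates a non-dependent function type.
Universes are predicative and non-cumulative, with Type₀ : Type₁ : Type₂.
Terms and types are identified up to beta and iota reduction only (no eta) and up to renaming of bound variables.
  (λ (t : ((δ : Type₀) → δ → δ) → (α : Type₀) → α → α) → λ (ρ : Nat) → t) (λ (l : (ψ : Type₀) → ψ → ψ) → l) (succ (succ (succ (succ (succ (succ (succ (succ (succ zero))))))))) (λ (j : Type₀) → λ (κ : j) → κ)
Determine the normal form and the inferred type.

normal form:
  λ (t : Type₀) → λ (δ : t) → δ
type:
  (t : Type₀) → t → t


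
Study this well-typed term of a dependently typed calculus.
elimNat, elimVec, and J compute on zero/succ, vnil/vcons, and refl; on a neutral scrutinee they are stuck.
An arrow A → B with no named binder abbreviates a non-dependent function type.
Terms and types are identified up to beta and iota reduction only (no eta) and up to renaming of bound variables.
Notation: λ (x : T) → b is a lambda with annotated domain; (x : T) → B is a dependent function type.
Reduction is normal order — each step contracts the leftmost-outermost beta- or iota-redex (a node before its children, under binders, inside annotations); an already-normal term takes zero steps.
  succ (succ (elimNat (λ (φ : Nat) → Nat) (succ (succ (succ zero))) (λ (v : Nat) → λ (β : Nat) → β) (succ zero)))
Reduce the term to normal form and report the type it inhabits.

normal form:
  succ (succ (succ (succ (succ zero))))
type:
  Nat
observation: contracting an elimNat iota-redex first, the term normalizes in 4 steps.


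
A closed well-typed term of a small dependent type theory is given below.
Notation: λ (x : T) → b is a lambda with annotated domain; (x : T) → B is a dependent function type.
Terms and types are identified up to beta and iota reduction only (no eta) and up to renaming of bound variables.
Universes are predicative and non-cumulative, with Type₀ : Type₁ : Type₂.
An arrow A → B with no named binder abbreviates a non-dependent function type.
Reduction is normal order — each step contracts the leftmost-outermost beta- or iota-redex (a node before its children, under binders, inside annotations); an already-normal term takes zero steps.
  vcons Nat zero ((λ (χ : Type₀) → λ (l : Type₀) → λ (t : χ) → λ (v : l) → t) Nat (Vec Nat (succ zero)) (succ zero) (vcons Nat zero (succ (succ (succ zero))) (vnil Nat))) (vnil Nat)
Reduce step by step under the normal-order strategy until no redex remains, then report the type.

reduction (normal order):
  vcons Nat zero ((λ (χ : Type₀) → λ (l : Type₀) → λ (t : χ) → λ (v : l) → t) Nat (Vec Nat (succ zero)) (succ zero) (vcons Nat zero (succ (succ (succ zero))) (vnil Nat))) (vnil Nat)
  ~> vcons Nat zero ((λ (χ : Type₀) → λ (l : Nat) → λ (t : χ) → l) (Vec Nat (succ zero)) (succ zero) (vcons Nat zero (succ (succ (succ zero))) (vnil Nat))) (vnil Nat)
  ~> vcons Nat zero ((λ (χ : Nat) → λ (l : Vec Nat (succ zero)) → χ) (succ zero) (vcons Nat zero (succ (succ (succ zero))) (vnil Nat))) (vnil Nat)
  ~> vcons Nat zero ((λ (χ : Vec Nat (succ zero)) → succ zero) (vcons Nat zero (succ (succ (succ zero))) (vnil Nat))) (vnil Nat)
  ~> vcons Nat zero (succ zero) (vnil Nat)
type:
  Vec Nat (succ zero)


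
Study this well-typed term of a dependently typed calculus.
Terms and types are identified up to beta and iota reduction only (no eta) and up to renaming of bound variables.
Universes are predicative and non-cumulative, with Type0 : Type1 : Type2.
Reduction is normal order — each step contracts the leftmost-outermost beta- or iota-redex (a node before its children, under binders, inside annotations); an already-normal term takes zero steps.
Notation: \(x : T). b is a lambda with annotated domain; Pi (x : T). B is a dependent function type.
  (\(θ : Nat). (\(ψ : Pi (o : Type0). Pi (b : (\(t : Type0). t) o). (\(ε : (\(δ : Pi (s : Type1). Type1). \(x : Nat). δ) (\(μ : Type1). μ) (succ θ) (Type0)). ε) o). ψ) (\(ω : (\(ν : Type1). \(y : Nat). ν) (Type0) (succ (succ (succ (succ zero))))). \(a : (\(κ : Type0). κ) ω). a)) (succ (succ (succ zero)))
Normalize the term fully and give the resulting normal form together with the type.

resulting normal form:
  \(θ : Type0). \(ψ : θ). ψ
type:
  Pi (θ : Type0). Pi (ψ : θ). θ


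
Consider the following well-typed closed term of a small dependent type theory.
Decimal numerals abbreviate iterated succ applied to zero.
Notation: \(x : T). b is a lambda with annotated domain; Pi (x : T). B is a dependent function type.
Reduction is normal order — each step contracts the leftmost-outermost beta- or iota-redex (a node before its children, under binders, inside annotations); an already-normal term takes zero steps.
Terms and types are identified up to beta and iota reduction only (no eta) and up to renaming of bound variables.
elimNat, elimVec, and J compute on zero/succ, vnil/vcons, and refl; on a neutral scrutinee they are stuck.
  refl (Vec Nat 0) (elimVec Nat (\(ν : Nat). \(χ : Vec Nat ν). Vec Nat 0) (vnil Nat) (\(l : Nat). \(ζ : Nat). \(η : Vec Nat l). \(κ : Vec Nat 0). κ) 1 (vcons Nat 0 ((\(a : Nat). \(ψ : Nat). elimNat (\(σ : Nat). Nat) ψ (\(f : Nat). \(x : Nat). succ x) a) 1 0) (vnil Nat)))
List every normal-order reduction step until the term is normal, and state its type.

normal-order reduction:
  refl (Vec Nat 0) (elimVec Nat (\(ν : Nat). \(χ : Vec Nat ν). Vec Nat 0) (vnil Nat) (\(l : Nat). \(ζ : Nat). \(η : Vec Nat l). \(κ : Vec Nat 0). κ) 1 (vcons Nat 0 ((\(a : Nat). \(ψ : Nat). elimNat (\(σ : Nat). Nat) ψ (\(f : Nat). \(x : Nat). succ x) a) 1 0) (vnil Nat)))
  ~> refl (Vec Nat 0) ((\(ν : Nat). \(χ : Nat). \(l : Vec Nat ν). \(ζ : Vec Nat 0). ζ) 0 ((\(η : Nat). \(κ : Nat). elimNat (\(a : Nat). Nat) κ (\(ψ : Nat). \(σ : Nat). succ σ) η) 1 0) (vnil Nat) (elimVec Nat (\(f : Nat). \(x : Vec Nat f). Vec Nat 0) (vnil Nat) (\(m : Nat). \(n : Nat). \(h : Vec Nat m). \(k : Vec Nat 0). k) 0 (vnil Nat)))
  ~> refl (Vec Nat 0) ((\(ν : Nat). \(χ : Vec Nat 0). \(l : Vec Nat 0). l) ((\(ζ : Nat). \(η : Nat). elimNat (\(κ : Nat). Nat) η (\(a : Nat). \(ψ : Nat). succ ψ) ζ) 1 0) (vnil Nat) (elimVec Nat (\(σ : Nat). \(f : Vec Nat σ). Vec Nat 0) (vnil Nat) (\(x : Nat). \(m : Nat). \(n : Vec Nat x). \(h : Vec Nat 0). h) 0 (vnil Nat)))
  ~> refl (Vec Nat 0) ((\(ν : Vec Nat 0). \(χ : Vec Nat 0). χ) (vnil Nat) (elimVec Nat (\(l : Nat). \(ζ : Vec Nat l). Vec Nat 0) (vnil Nat) (\(η : Nat). \(κ : Nat). \(a : Vec Nat η). \(ψ : Vec Nat 0). ψ) 0 (vnil Nat)))
  ~> refl (Vec Nat 0) ((\(ν : Vec Nat 0). ν) (elimVec Nat (\(χ : Nat). \(l : Vec Nat χ). Vec Nat 0) (vnil Nat) (\(ζ : Nat). \(η : Nat). \(κ : Vec Nat ζ). \(a : Vec Nat 0). a) 0 (vnil Nat)))
  ~> refl (Vec Nat 0) (elimVec Nat (\(ν : Nat). \(χ : Vec Nat ν). Vec Nat 0) (vnil Nat) (\(l : Nat). \(ζ : Nat). \(η : Vec Nat l). \(κ : Vec Nat 0). κ) 0 (vnil Nat))
  ~> refl (Vec Nat 0) (vnil Nat)
the term's type:
  Eq (Vec Nat 0) (vnil Nat) (vnil Nat)


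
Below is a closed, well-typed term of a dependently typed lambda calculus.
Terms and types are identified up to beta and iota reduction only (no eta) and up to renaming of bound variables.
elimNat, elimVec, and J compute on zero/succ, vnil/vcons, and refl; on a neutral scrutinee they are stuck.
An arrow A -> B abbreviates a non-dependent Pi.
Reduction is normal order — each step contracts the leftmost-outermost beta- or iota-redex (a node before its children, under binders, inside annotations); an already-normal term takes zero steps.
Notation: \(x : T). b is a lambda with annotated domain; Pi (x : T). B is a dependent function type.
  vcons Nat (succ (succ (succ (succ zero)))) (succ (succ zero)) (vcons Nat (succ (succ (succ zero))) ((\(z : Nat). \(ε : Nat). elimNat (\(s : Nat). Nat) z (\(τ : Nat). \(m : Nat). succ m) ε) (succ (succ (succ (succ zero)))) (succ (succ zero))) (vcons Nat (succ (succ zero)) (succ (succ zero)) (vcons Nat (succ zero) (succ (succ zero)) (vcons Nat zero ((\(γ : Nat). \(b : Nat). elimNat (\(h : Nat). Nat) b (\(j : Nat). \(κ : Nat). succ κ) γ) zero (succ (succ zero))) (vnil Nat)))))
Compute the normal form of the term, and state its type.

reduced normal form:
  vcons Nat (succ (succ (succ (succ zero)))) (succ (succ zero)) (vcons Nat (succ (succ (succ zero))) (succ (succ (succ (succ (succ (succ zero)))))) (vcons Nat (succ (succ zero)) (succ (succ zero)) (vcons Nat (succ zero) (succ (succ zero)) (vcons Nat zero (succ (succ zero)) (vnil Nat)))))
type:
  Vec Nat (succ (succ (succ (succ (succ zero)))))


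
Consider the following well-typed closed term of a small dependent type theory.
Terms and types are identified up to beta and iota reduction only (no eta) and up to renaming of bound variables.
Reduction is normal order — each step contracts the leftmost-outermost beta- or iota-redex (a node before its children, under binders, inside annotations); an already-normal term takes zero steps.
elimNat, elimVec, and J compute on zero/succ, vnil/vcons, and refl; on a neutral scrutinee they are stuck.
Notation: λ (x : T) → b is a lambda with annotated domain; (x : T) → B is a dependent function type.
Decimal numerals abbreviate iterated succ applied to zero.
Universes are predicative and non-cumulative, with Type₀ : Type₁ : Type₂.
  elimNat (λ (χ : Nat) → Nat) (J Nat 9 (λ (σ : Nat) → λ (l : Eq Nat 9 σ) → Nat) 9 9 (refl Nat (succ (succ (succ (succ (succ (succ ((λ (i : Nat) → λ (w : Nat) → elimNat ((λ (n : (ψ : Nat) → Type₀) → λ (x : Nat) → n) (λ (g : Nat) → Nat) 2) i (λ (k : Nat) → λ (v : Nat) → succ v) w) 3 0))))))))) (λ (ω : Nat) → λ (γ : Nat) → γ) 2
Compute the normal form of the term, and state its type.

reduced normal form:
  9
type:
  Nat


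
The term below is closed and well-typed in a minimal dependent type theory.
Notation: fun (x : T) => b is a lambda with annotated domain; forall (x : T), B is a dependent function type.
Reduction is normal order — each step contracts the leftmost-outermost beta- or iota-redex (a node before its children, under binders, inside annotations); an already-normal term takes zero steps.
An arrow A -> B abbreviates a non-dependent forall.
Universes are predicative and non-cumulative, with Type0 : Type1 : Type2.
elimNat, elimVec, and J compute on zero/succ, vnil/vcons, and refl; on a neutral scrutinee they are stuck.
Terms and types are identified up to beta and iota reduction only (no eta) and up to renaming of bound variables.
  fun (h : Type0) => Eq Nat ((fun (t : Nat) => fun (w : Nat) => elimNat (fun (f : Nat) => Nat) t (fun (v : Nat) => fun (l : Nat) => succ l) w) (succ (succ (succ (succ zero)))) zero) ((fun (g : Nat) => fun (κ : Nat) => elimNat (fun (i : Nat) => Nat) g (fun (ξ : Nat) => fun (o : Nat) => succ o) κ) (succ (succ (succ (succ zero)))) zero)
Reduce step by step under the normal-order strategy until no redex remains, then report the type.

normal-order reduction sequence:
  fun (h : Type0) => Eq Nat ((fun (t : Nat) => fun (w : Nat) => elimNat (fun (f : Nat) => Nat) t (fun (v : Nat) => fun (l : Nat) => succ l) w) (succ (succ (succ (succ zero)))) zero) ((fun (g : Nat) => fun (κ : Nat) => elimNat (fun (i : Nat) => Nat) g (fun (ξ : Nat) => fun (o : Nat) => succ o) κ) (succ (succ (succ (succ zero)))) zero)
  ~> fun (h : Type0) => Eq Nat ((fun (t : Nat) => elimNat (fun (w : Nat) => Nat) (succ (succ (succ (succ zero)))) (fun (f : Nat) => fun (v : Nat) => succ v) t) zero) ((fun (l : Nat) => fun (g : Nat) => elimNat (fun (κ : Nat) => Nat) l (fun (i : Nat) => fun (ξ : Nat) => succ ξ) g) (succ (succ (succ (succ zero)))) zero)
  ~> fun (h : Type0) => Eq Nat (elimNat (fun (t : Nat) => Nat) (succ (succ (succ (succ zero)))) (fun (w : Nat) => fun (f : Nat) => succ f) zero) ((fun (v : Nat) => fun (l : Nat) => elimNat (fun (g : Nat) => Nat) v (fun (κ : Nat) => fun (i : Nat) => succ i) l) (succ (succ (succ (succ zero)))) zero)
  ~> fun (h : Type0) => Eq Nat (succ (succ (succ (succ zero)))) ((fun (t : Nat) => fun (w : Nat) => elimNat (fun (f : Nat) => Nat) t (fun (v : Nat) => fun (l : Nat) => succ l) w) (succ (succ (succ (succ zero)))) zero)
  ~> fun (h : Type0) => Eq Nat (succ (succ (succ (succ zero)))) ((fun (t : Nat) => elimNat (fun (w : Nat) => Nat) (succ (succ (succ (succ zero)))) (fun (f : Nat) => fun (v : Nat) => succ v) t) zero)
  ~> fun (h : Type0) => Eq Nat (succ (succ (succ (succ zero)))) (elimNat (fun (t : Nat) => Nat) (succ (succ (succ (succ zero)))) (fun (w : Nat) => fun (f : Nat) => succ f) zero)
  ~> fun (h : Type0) => Eq Nat (succ (succ (succ (succ zero)))) (succ (succ (succ (succ zero))))
type:
  Type0 -> Type0


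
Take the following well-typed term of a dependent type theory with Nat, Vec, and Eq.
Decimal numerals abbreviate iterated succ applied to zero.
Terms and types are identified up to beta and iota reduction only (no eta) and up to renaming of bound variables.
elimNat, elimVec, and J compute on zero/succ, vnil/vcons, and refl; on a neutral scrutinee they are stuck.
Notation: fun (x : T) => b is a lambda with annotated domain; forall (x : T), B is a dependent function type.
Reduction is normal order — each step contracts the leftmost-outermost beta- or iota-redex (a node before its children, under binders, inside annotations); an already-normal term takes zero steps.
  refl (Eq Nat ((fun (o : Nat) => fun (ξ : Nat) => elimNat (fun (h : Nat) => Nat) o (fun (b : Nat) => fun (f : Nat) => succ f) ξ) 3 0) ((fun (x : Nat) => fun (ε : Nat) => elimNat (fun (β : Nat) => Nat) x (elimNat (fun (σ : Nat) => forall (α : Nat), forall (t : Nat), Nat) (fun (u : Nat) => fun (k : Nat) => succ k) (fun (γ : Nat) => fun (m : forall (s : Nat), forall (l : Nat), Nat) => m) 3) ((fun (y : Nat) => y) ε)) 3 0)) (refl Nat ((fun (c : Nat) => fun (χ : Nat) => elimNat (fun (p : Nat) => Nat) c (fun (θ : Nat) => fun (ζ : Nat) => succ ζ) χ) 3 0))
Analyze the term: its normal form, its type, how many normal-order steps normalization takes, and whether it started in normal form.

resulting normal form:
  refl (Eq Nat 3 3) (refl Nat 3)
inferred type:
  Eq (Eq Nat 3 3) (refl Nat 3) (refl Nat 3)
normal-order step count: 20
already normal: no
first redex: a beta-redex


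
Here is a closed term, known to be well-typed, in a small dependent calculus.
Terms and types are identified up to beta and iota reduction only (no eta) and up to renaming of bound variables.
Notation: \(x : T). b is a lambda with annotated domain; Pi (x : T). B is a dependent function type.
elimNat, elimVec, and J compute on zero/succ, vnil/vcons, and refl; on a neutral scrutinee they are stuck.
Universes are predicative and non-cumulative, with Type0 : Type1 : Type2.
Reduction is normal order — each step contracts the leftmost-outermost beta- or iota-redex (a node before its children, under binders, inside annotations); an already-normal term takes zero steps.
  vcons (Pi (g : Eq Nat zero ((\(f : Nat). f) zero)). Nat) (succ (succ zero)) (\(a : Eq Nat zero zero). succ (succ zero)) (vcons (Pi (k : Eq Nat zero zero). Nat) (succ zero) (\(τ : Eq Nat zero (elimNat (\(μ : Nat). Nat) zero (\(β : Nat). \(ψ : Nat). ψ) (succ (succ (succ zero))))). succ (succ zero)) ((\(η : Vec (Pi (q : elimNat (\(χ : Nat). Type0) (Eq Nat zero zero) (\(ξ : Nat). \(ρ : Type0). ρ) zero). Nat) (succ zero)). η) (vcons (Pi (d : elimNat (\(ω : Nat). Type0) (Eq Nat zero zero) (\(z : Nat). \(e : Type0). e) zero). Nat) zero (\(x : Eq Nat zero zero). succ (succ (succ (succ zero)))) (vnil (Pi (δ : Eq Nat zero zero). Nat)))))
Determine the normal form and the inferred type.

resulting normal form:
  vcons (Pi (g : Eq Nat zero zero). Nat) (succ (succ zero)) (\(f : Eq Nat zero zero). succ (succ zero)) (vcons (Pi (a : Eq Nat zero zero). Nat) (succ zero) (\(k : Eq Nat zero zero). succ (succ zero)) (vcons (Pi (τ : Eq Nat zero zero). Nat) zero (\(μ : Eq Nat zero zero). succ (succ (succ (succ zero)))) (vnil (Pi (β : Eq Nat zero zero). Nat))))
the term's type:
  Vec (Pi (g : Eq Nat zero zero). Nat) (succ (succ (succ zero)))
observation: normalization takes exactly 13 steps under the normal-order strategy.


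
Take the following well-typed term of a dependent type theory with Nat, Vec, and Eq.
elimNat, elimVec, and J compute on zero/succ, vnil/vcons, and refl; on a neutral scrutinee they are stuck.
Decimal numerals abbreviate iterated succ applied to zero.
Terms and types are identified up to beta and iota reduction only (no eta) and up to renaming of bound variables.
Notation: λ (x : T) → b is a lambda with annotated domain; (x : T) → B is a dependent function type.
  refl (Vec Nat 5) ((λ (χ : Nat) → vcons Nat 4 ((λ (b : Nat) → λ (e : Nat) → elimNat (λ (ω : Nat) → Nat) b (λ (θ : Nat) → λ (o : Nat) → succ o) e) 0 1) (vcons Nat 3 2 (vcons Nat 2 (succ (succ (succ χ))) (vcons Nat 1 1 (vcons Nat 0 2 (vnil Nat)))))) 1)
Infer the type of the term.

inferred type:
  Eq (Vec Nat 5) (vcons Nat 4 1 (vcons Nat 3 2 (vcons Nat 2 4 (vcons Nat 1 1 (vcons Nat 0 2 (vnil Nat)))))) (vcons Nat 4 1 (vcons Nat 3 2 (vcons Nat 2 4 (vcons Nat 1 1 (vcons Nat 0 2 (vnil Nat))))))


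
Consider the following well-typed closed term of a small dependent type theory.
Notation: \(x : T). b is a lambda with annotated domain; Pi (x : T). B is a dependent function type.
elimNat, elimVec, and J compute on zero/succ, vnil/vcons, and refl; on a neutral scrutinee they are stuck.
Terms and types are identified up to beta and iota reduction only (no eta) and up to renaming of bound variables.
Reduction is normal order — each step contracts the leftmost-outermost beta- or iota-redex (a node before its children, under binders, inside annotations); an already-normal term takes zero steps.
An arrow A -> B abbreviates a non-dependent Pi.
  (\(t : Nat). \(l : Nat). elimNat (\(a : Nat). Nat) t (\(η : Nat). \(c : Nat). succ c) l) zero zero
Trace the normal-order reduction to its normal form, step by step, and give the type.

reduction (normal order):
  (\(t : Nat). \(l : Nat). elimNat (\(a : Nat). Nat) t (\(η : Nat). \(c : Nat). succ c) l) zero zero
  ~> (\(t : Nat). elimNat (\(l : Nat). Nat) zero (\(a : Nat). \(η : Nat). succ η) t) zero
  ~> elimNat (\(t : Nat). Nat) zero (\(l : Nat). \(a : Nat). succ a) zero
  ~> zero
type:
  Nat


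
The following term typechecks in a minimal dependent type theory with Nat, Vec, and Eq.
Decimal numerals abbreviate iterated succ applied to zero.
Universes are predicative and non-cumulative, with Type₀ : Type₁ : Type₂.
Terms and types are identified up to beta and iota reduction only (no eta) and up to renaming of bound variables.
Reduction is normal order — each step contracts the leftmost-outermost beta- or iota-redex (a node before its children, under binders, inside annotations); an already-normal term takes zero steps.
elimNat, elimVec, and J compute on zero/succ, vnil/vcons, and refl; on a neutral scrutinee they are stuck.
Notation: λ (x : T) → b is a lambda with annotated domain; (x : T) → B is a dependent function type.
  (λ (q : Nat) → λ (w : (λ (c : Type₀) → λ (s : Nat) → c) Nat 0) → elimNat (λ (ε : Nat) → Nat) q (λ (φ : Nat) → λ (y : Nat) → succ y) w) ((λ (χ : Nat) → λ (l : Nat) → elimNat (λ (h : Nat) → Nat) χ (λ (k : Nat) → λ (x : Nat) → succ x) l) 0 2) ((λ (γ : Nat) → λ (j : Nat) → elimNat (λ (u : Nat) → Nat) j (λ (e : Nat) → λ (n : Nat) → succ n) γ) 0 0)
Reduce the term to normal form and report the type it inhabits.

reduced normal form:
  2
inferred type:
  Nat


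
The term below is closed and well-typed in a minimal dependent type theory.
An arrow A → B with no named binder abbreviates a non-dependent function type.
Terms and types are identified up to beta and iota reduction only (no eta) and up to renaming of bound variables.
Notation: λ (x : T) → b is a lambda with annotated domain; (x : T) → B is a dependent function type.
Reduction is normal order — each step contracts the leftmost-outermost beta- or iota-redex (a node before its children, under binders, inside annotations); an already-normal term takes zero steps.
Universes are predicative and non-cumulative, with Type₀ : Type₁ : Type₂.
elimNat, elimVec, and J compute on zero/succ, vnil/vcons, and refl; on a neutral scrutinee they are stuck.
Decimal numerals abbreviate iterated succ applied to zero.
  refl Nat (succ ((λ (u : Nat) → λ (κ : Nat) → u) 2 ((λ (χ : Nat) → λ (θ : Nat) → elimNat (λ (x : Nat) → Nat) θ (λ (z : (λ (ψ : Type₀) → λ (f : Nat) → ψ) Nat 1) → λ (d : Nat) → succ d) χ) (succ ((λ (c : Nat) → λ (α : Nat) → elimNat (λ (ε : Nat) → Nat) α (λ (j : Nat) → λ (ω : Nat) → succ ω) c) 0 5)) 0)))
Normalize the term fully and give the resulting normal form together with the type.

reduced normal form:
  refl Nat 3
the term's type:
  Eq Nat 3 3
observation: the first redex contracted is a beta-redex; the normal form is reached in 2 normal-order steps.


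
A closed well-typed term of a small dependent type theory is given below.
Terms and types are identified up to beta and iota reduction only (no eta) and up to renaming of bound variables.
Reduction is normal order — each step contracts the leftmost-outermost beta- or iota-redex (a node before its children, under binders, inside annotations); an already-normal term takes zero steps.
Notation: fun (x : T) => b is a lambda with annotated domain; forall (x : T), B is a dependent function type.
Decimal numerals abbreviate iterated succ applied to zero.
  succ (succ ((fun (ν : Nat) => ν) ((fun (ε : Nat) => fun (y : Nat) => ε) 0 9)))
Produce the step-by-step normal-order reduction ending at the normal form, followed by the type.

normal-order reduction sequence:
  succ (succ ((fun (ν : Nat) => ν) ((fun (ε : Nat) => fun (y : Nat) => ε) 0 9)))
  ~> succ (succ ((fun (ν : Nat) => fun (ε : Nat) => ν) 0 9))
  ~> succ (succ ((fun (ν : Nat) => 0) 9))
  ~> 2
the term's type:
  Nat


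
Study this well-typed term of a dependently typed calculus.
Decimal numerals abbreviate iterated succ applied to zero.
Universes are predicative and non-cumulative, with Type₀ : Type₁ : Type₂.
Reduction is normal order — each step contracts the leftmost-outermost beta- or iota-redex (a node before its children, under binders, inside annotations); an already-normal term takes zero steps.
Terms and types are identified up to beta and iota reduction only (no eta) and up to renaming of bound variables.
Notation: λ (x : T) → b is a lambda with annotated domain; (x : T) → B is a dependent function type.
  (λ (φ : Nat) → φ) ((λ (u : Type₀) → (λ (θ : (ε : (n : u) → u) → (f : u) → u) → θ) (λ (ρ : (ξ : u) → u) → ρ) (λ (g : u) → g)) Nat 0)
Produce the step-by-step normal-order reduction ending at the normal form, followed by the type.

reduction (normal order):
  (λ (φ : Nat) → φ) ((λ (u : Type₀) → (λ (θ : (ε : (n : u) → u) → (f : u) → u) → θ) (λ (ρ : (ξ : u) → u) → ρ) (λ (g : u) → g)) Nat 0)
  ~> (λ (φ : Type₀) → (λ (u : (θ : (ε : φ) → φ) → (n : φ) → φ) → u) (λ (f : (ρ : φ) → φ) → f) (λ (ξ : φ) → ξ)) Nat 0
  ~> (λ (φ : (u : (θ : Nat) → Nat) → (ε : Nat) → Nat) → φ) (λ (n : (f : Nat) → Nat) → n) (λ (ρ : Nat) → ρ) 0
  ~> (λ (φ : (u : Nat) → Nat) → φ) (λ (θ : Nat) → θ) 0
  ~> (λ (φ : Nat) → φ) 0
  ~> 0
type:
  Nat
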